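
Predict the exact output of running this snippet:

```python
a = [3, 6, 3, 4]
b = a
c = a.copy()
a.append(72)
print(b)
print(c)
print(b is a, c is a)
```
[3, 6, 3, 4, 72]
[3, 6, 3, 4]
True False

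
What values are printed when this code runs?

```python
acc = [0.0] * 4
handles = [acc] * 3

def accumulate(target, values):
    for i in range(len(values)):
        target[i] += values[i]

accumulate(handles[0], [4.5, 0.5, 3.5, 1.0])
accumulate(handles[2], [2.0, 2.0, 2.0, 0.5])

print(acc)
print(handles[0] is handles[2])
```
[6.5, 2.5, 5.5, 1.5]
True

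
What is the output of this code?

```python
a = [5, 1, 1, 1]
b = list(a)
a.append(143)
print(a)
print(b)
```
[5, 1, 1, 1, 143]
[5, 1, 1, 1]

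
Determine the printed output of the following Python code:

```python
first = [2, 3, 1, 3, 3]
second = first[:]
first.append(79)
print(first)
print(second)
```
[2, 3, 1, 3, 3, 79]
[2, 3, 1, 3, 3]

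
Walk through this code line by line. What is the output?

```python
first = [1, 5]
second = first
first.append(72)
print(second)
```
[1, 5, 72]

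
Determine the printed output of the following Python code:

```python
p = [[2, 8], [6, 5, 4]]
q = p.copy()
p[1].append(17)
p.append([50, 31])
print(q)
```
[[2, 8], [6, 5, 4, 17]]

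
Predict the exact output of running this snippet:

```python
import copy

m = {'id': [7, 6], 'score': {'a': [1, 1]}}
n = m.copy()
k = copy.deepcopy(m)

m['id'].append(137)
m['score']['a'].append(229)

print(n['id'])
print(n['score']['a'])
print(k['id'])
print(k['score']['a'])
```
[7, 6, 137]
[1, 1, 229]
[7, 6]
[1, 1]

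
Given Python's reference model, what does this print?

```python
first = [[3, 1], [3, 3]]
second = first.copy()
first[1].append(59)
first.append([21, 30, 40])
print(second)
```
[[3, 1], [3, 3, 59]]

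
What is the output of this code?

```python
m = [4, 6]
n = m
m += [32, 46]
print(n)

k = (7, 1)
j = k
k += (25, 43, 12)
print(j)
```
[4, 6, 32, 46]
(7, 1)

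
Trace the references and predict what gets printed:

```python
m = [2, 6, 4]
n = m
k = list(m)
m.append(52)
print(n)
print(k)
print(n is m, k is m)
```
[2, 6, 4, 52]
[2, 6, 4]
True False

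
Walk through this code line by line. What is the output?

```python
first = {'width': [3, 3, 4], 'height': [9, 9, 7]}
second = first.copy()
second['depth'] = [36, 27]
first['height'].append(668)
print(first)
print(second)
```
{'width': [3, 3, 4], 'height': [9, 9, 7, 668]}
{'width': [3, 3, 4], 'height': [9, 9, 7, 668], 'depth': [36, 27]}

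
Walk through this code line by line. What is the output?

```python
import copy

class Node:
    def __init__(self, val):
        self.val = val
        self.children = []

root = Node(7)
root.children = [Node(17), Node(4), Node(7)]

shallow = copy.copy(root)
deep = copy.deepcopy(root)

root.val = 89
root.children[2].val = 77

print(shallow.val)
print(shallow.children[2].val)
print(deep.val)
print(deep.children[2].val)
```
7
77
7
7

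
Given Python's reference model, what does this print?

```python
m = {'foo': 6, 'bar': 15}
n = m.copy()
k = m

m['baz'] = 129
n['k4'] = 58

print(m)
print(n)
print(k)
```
{'foo': 6, 'bar': 15, 'baz': 129}
{'foo': 6, 'bar': 15, 'k4': 58}
{'foo': 6, 'bar': 15, 'baz': 129}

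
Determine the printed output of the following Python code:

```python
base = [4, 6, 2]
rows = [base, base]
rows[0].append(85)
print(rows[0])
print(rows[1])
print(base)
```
[4, 6, 2, 85]
[4, 6, 2, 85]
[4, 6, 2, 85]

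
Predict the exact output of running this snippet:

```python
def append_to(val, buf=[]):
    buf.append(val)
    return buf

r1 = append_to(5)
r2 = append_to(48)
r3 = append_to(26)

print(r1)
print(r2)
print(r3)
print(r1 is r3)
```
[5, 48, 26]
[5, 48, 26]
[5, 48, 26]
True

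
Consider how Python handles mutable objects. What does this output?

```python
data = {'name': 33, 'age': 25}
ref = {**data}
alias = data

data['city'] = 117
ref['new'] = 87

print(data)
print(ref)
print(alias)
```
{'name': 33, 'age': 25, 'city': 117}
{'name': 33, 'age': 25, 'new': 87}
{'name': 33, 'age': 25, 'city': 117}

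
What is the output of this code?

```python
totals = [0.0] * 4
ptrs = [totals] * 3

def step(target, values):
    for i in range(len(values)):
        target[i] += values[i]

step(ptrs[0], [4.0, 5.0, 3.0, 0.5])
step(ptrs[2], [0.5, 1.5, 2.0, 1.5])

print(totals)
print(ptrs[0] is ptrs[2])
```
[4.5, 6.5, 5.0, 2.0]
True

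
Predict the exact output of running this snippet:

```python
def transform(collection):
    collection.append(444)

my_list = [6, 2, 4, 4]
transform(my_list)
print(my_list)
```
[6, 2, 4, 4, 444]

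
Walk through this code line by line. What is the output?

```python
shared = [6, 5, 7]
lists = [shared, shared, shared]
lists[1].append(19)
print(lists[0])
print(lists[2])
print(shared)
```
[6, 5, 7, 19]
[6, 5, 7, 19]
[6, 5, 7, 19]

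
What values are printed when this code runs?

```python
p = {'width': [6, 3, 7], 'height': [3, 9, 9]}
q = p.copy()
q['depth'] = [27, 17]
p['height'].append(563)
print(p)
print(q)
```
{'width': [6, 3, 7], 'height': [3, 9, 9, 563]}
{'width': [6, 3, 7], 'height': [3, 9, 9, 563], 'depth': [27, 17]}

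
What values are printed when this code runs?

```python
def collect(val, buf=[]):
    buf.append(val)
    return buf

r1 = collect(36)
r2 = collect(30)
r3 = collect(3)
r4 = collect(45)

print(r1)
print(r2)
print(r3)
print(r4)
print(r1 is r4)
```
[36, 30, 3, 45]
[36, 30, 3, 45]
[36, 30, 3, 45]
[36, 30, 3, 45]
True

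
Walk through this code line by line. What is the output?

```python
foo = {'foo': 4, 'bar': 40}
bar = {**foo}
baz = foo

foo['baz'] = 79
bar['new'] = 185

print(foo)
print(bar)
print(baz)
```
{'foo': 4, 'bar': 40, 'baz': 79}
{'foo': 4, 'bar': 40, 'new': 185}
{'foo': 4, 'bar': 40, 'baz': 79}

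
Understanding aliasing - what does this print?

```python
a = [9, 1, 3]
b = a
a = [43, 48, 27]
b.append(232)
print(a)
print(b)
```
[43, 48, 27]
[9, 1, 3, 232]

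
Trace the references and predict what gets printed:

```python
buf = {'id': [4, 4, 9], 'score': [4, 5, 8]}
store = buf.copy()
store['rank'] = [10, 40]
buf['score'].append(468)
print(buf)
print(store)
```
{'id': [4, 4, 9], 'score': [4, 5, 8, 468]}
{'id': [4, 4, 9], 'score': [4, 5, 8, 468], 'rank': [10, 40]}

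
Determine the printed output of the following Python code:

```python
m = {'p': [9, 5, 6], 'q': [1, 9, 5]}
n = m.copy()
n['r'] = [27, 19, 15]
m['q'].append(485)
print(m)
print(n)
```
{'p': [9, 5, 6], 'q': [1, 9, 5, 485]}
{'p': [9, 5, 6], 'q': [1, 9, 5, 485], 'r': [27, 19, 15]}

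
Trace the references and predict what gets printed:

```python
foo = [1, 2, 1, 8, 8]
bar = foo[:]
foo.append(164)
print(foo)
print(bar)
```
[1, 2, 1, 8, 8, 164]
[1, 2, 1, 8, 8]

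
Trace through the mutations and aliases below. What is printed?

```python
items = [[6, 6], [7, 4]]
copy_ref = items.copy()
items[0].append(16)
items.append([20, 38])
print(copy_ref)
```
[[6, 6, 16], [7, 4]]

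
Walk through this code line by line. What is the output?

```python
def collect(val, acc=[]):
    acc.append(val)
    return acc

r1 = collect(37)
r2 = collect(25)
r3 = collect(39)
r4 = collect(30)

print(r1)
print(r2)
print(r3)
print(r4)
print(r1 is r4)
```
[37, 25, 39, 30]
[37, 25, 39, 30]
[37, 25, 39, 30]
[37, 25, 39, 30]
True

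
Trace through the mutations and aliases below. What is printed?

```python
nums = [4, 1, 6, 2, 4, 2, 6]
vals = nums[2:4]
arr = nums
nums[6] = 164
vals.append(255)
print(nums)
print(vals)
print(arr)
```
[4, 1, 6, 2, 4, 2, 164]
[6, 2, 255]
[4, 1, 6, 2, 4, 2, 164]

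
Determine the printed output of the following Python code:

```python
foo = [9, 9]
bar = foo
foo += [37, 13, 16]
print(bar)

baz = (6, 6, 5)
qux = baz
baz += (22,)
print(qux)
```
[9, 9, 37, 13, 16]
(6, 6, 5)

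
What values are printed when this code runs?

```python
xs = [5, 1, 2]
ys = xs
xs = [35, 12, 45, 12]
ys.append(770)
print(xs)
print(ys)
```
[35, 12, 45, 12]
[5, 1, 2, 770]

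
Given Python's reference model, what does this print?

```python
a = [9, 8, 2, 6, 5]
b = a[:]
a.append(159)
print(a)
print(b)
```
[9, 8, 2, 6, 5, 159]
[9, 8, 2, 6, 5]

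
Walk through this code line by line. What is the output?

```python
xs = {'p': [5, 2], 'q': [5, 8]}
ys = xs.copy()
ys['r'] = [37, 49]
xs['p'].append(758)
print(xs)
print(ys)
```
{'p': [5, 2, 758], 'q': [5, 8]}
{'p': [5, 2, 758], 'q': [5, 8], 'r': [37, 49]}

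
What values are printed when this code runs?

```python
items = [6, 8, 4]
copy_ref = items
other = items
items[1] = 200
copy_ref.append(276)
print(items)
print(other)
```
[6, 200, 4, 276]
[6, 200, 4, 276]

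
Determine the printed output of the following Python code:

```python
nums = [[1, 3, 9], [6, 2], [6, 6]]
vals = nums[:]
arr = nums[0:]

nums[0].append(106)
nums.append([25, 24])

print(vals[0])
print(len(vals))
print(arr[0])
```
[1, 3, 9, 106]
3
[1, 3, 9, 106]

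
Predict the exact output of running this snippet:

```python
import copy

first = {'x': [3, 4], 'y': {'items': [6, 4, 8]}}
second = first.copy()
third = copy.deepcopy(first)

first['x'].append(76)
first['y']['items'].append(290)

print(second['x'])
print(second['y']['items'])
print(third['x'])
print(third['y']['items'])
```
[3, 4, 76]
[6, 4, 8, 290]
[3, 4]
[6, 4, 8]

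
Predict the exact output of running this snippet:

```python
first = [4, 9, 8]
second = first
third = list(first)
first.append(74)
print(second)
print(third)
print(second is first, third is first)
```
[4, 9, 8, 74]
[4, 9, 8]
True False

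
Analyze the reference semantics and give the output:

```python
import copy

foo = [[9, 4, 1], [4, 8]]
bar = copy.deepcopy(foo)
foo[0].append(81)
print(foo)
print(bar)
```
[[9, 4, 1, 81], [4, 8]]
[[9, 4, 1], [4, 8]]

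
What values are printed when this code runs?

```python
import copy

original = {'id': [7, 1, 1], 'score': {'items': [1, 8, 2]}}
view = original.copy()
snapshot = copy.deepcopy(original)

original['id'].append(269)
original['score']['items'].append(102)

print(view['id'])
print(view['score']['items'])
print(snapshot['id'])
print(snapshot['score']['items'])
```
[7, 1, 1, 269]
[1, 8, 2, 102]
[7, 1, 1]
[1, 8, 2]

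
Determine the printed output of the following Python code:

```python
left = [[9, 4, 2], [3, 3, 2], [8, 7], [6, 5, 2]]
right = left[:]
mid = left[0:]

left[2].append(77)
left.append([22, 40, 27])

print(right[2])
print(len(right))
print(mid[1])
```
[8, 7, 77]
4
[3, 3, 2]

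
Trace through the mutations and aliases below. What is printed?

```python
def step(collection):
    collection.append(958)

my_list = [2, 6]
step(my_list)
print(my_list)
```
[2, 6, 958]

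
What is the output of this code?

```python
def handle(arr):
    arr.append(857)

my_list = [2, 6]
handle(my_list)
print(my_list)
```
[2, 6, 857]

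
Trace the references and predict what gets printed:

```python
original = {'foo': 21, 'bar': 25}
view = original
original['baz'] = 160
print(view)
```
{'foo': 21, 'bar': 25, 'baz': 160}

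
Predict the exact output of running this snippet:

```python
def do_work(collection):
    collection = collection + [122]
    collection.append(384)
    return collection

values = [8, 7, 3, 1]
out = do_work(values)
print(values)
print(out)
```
[8, 7, 3, 1]
[8, 7, 3, 1, 122, 384]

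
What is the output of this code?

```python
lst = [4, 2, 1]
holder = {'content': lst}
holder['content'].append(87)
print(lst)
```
[4, 2, 1, 87]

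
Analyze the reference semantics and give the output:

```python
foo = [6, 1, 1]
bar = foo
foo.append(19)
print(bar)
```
[6, 1, 1, 19]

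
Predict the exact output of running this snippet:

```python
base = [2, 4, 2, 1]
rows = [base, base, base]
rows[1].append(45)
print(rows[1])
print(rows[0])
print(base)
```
[2, 4, 2, 1, 45]
[2, 4, 2, 1, 45]
[2, 4, 2, 1, 45]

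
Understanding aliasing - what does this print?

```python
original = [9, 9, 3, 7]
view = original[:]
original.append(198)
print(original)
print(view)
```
[9, 9, 3, 7, 198]
[9, 9, 3, 7]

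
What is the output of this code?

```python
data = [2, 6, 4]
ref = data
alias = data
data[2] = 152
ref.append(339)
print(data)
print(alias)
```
[2, 6, 152, 339]
[2, 6, 152, 339]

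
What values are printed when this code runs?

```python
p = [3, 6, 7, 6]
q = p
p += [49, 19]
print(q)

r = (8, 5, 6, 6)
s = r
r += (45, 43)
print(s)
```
[3, 6, 7, 6, 49, 19]
(8, 5, 6, 6)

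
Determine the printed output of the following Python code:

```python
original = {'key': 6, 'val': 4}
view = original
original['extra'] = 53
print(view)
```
{'key': 6, 'val': 4, 'extra': 53}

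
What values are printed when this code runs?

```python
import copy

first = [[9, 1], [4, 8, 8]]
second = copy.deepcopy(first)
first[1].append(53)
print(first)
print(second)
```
[[9, 1], [4, 8, 8, 53]]
[[9, 1], [4, 8, 8]]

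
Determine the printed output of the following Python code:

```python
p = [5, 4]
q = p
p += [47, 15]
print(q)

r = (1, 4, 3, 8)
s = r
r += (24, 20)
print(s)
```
[5, 4, 47, 15]
(1, 4, 3, 8)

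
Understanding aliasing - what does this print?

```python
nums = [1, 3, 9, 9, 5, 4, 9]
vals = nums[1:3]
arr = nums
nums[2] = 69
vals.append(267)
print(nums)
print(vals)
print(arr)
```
[1, 3, 69, 9, 5, 4, 9]
[3, 9, 267]
[1, 3, 69, 9, 5, 4, 9]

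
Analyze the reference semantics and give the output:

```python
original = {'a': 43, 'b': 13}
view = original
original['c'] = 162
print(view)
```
{'a': 43, 'b': 13, 'c': 162}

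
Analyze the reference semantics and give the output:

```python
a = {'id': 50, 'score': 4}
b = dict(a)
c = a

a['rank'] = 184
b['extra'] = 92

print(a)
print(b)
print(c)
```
{'id': 50, 'score': 4, 'rank': 184}
{'id': 50, 'score': 4, 'extra': 92}
{'id': 50, 'score': 4, 'rank': 184}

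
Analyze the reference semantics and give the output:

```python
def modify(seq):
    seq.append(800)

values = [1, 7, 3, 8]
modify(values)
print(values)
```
[1, 7, 3, 8, 800]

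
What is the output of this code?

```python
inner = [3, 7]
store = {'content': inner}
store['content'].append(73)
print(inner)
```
[3, 7, 73]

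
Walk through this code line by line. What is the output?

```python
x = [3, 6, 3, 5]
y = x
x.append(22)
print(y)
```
[3, 6, 3, 5, 22]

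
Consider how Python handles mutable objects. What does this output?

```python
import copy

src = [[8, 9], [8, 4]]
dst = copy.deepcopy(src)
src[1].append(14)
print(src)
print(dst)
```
[[8, 9], [8, 4, 14]]
[[8, 9], [8, 4]]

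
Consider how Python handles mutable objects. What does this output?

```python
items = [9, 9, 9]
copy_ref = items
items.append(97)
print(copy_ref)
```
[9, 9, 9, 97]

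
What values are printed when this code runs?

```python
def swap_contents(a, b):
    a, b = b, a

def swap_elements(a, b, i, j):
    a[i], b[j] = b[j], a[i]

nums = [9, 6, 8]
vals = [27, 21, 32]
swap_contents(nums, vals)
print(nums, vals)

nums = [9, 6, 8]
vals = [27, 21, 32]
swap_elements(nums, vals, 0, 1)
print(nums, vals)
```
[9, 6, 8] [27, 21, 32]
[21, 6, 8] [27, 9, 32]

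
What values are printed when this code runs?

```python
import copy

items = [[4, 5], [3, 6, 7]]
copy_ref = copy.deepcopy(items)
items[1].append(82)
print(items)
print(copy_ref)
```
[[4, 5], [3, 6, 7, 82]]
[[4, 5], [3, 6, 7]]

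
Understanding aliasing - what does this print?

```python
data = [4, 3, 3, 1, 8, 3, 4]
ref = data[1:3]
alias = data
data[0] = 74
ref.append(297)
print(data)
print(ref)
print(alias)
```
[74, 3, 3, 1, 8, 3, 4]
[3, 3, 297]
[74, 3, 3, 1, 8, 3, 4]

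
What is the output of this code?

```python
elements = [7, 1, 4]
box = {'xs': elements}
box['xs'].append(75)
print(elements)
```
[7, 1, 4, 75]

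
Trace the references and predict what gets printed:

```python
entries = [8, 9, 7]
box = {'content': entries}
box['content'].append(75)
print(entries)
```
[8, 9, 7, 75]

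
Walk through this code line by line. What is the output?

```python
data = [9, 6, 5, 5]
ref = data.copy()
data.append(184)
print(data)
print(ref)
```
[9, 6, 5, 5, 184]
[9, 6, 5, 5]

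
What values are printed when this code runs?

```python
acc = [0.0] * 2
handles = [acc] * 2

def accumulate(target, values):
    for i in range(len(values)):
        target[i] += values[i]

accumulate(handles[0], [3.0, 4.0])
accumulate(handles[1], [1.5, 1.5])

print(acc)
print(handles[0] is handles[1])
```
[4.5, 5.5]
True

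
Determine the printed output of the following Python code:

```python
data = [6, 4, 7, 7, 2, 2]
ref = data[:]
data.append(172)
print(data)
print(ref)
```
[6, 4, 7, 7, 2, 2, 172]
[6, 4, 7, 7, 2, 2]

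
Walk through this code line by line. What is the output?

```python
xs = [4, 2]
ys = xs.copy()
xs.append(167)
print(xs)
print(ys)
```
[4, 2, 167]
[4, 2]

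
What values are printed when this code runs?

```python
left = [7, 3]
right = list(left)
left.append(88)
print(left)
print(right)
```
[7, 3, 88]
[7, 3]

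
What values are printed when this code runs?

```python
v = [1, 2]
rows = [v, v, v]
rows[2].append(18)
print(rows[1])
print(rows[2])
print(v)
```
[1, 2, 18]
[1, 2, 18]
[1, 2, 18]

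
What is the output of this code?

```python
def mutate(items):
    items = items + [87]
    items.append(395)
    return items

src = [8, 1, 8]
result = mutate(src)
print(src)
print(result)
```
[8, 1, 8]
[8, 1, 8, 87, 395]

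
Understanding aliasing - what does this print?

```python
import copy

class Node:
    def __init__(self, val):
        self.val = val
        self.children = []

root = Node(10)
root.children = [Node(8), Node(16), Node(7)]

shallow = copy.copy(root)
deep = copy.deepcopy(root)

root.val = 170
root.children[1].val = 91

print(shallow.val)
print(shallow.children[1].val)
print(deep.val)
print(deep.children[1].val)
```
10
91
10
16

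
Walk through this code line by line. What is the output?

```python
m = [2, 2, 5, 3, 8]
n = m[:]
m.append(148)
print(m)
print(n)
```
[2, 2, 5, 3, 8, 148]
[2, 2, 5, 3, 8]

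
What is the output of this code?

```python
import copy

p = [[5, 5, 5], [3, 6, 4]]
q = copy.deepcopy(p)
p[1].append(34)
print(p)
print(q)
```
[[5, 5, 5], [3, 6, 4, 34]]
[[5, 5, 5], [3, 6, 4]]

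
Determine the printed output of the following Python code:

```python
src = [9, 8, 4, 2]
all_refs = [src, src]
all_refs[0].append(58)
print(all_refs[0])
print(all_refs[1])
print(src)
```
[9, 8, 4, 2, 58]
[9, 8, 4, 2, 58]
[9, 8, 4, 2, 58]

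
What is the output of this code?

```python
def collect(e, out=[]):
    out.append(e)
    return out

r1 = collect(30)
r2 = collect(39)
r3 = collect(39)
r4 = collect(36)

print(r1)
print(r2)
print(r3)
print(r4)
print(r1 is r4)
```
[30, 39, 39, 36]
[30, 39, 39, 36]
[30, 39, 39, 36]
[30, 39, 39, 36]
True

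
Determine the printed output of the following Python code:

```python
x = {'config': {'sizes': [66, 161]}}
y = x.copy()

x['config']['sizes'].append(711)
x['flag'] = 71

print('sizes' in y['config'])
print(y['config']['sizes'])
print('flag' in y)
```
True
[66, 161, 711]
False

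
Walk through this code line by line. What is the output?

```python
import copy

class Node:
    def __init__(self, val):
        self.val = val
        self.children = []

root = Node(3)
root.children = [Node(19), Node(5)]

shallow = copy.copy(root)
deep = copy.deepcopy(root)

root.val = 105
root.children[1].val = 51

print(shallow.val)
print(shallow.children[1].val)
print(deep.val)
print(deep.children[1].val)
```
3
51
3
5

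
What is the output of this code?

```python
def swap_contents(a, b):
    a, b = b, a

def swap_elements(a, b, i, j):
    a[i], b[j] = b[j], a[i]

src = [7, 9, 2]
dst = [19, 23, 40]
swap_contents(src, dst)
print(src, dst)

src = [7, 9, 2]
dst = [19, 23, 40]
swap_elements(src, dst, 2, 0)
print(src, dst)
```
[7, 9, 2] [19, 23, 40]
[7, 9, 19] [2, 23, 40]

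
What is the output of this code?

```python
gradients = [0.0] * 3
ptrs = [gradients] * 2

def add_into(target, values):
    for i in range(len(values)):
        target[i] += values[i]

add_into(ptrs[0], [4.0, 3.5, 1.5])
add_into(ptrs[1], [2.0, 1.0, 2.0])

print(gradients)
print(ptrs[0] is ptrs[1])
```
[6.0, 4.5, 3.5]
True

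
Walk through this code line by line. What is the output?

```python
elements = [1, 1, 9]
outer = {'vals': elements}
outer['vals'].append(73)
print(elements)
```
[1, 1, 9, 73]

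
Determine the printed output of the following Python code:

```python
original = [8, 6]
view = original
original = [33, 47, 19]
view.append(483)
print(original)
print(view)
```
[33, 47, 19]
[8, 6, 483]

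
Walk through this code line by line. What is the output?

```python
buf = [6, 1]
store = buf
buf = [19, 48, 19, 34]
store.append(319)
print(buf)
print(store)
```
[19, 48, 19, 34]
[6, 1, 319]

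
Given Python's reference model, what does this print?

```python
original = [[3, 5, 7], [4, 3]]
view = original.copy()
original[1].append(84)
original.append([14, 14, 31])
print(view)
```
[[3, 5, 7], [4, 3, 84]]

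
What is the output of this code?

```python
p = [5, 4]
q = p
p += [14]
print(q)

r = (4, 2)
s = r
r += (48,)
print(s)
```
[5, 4, 14]
(4, 2)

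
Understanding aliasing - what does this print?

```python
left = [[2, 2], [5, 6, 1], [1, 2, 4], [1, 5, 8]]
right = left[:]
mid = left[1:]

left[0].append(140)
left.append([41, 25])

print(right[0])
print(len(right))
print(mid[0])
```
[2, 2, 140]
4
[5, 6, 1]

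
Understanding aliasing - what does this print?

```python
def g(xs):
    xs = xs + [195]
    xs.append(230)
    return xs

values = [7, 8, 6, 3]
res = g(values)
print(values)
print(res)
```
[7, 8, 6, 3]
[7, 8, 6, 3, 195, 230]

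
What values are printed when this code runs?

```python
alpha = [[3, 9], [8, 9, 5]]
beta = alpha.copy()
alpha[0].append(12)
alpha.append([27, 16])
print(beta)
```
[[3, 9, 12], [8, 9, 5]]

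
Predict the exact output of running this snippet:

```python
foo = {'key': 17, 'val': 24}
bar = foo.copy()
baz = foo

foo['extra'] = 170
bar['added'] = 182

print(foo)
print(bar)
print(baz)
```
{'key': 17, 'val': 24, 'extra': 170}
{'key': 17, 'val': 24, 'added': 182}
{'key': 17, 'val': 24, 'extra': 170}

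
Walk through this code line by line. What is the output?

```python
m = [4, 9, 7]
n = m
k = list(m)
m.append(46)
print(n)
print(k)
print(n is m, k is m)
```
[4, 9, 7, 46]
[4, 9, 7]
True False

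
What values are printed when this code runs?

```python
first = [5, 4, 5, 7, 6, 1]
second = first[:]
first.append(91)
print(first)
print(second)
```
[5, 4, 5, 7, 6, 1, 91]
[5, 4, 5, 7, 6, 1]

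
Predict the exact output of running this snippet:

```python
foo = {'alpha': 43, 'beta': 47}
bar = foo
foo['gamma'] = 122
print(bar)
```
{'alpha': 43, 'beta': 47, 'gamma': 122}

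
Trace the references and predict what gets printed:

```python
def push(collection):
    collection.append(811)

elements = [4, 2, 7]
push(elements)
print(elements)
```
[4, 2, 7, 811]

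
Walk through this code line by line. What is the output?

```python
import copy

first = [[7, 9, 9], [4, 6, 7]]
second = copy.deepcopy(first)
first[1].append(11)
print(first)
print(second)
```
[[7, 9, 9], [4, 6, 7, 11]]
[[7, 9, 9], [4, 6, 7]]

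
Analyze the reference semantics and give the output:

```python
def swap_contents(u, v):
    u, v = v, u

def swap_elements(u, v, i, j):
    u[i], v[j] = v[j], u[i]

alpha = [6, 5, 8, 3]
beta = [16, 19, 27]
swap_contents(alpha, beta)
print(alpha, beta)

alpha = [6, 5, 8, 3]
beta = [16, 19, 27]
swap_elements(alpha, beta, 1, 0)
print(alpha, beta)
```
[6, 5, 8, 3] [16, 19, 27]
[6, 16, 8, 3] [5, 19, 27]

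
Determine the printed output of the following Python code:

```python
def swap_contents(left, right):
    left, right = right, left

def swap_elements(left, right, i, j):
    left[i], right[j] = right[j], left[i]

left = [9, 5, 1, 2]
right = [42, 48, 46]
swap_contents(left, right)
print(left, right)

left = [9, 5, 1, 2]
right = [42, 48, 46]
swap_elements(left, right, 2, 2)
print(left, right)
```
[9, 5, 1, 2] [42, 48, 46]
[9, 5, 46, 2] [42, 48, 1]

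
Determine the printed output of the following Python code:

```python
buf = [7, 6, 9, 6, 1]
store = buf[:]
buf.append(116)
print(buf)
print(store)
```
[7, 6, 9, 6, 1, 116]
[7, 6, 9, 6, 1]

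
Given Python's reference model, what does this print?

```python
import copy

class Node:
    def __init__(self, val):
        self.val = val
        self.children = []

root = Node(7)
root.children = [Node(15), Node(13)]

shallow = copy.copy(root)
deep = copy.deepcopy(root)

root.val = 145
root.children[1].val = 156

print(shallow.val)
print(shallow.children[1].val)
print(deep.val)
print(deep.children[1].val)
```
7
156
7
13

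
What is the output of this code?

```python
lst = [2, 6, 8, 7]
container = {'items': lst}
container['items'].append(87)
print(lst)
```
[2, 6, 8, 7, 87]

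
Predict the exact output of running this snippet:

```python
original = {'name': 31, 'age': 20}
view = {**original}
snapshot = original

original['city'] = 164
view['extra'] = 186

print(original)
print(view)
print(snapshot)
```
{'name': 31, 'age': 20, 'city': 164}
{'name': 31, 'age': 20, 'extra': 186}
{'name': 31, 'age': 20, 'city': 164}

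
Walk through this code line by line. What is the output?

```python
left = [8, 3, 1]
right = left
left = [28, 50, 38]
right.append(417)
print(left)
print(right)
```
[28, 50, 38]
[8, 3, 1, 417]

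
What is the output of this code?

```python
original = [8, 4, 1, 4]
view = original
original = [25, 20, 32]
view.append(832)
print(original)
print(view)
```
[25, 20, 32]
[8, 4, 1, 4, 832]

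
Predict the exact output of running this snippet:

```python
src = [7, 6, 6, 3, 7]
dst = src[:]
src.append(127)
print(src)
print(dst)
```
[7, 6, 6, 3, 7, 127]
[7, 6, 6, 3, 7]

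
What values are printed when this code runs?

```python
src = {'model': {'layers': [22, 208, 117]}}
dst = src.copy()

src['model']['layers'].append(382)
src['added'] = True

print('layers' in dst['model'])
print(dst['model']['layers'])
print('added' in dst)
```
True
[22, 208, 117, 382]
False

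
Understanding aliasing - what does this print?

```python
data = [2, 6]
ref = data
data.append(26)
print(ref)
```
[2, 6, 26]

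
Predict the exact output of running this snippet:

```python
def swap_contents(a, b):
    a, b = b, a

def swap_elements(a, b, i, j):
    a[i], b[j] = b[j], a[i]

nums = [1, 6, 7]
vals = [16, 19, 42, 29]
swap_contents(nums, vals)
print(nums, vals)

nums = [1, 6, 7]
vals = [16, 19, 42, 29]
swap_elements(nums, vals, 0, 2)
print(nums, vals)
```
[1, 6, 7] [16, 19, 42, 29]
[42, 6, 7] [16, 19, 1, 29]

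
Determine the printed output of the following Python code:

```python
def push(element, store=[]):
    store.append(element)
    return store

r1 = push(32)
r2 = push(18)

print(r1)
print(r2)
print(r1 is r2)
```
[32, 18]
[32, 18]
True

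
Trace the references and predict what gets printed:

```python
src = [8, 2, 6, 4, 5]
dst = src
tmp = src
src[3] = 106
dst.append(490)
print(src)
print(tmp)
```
[8, 2, 6, 106, 5, 490]
[8, 2, 6, 106, 5, 490]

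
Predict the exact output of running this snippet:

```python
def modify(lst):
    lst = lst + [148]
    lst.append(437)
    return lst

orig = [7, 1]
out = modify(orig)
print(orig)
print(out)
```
[7, 1]
[7, 1, 148, 437]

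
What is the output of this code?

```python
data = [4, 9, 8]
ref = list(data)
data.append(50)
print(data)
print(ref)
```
[4, 9, 8, 50]
[4, 9, 8]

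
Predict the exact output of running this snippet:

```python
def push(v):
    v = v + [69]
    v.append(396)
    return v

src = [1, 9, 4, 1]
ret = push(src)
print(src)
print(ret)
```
[1, 9, 4, 1]
[1, 9, 4, 1, 69, 396]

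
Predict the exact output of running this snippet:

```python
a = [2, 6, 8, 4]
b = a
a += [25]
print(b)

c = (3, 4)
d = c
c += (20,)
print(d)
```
[2, 6, 8, 4, 25]
(3, 4)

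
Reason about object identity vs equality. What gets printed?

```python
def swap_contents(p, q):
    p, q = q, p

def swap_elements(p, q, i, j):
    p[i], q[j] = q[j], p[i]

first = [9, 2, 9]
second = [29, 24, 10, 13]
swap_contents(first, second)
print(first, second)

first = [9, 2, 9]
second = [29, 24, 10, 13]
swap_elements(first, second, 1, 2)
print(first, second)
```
[9, 2, 9] [29, 24, 10, 13]
[9, 10, 9] [29, 24, 2, 13]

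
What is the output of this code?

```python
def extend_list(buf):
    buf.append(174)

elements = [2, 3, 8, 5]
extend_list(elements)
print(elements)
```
[2, 3, 8, 5, 174]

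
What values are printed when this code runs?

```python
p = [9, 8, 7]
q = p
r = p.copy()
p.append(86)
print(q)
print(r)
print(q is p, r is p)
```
[9, 8, 7, 86]
[9, 8, 7]
True False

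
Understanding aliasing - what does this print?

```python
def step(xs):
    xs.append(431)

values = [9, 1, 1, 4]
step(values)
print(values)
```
[9, 1, 1, 4, 431]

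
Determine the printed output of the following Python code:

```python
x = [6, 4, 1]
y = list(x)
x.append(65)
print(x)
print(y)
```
[6, 4, 1, 65]
[6, 4, 1]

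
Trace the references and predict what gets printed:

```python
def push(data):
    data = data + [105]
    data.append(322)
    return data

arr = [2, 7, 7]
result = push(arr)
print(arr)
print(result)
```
[2, 7, 7]
[2, 7, 7, 105, 322]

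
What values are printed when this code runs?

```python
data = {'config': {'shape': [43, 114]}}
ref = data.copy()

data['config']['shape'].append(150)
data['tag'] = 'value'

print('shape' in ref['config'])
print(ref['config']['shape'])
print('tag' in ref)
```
True
[43, 114, 150]
False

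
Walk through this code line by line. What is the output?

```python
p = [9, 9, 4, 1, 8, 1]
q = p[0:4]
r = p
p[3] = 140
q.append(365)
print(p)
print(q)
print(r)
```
[9, 9, 4, 140, 8, 1]
[9, 9, 4, 1, 365]
[9, 9, 4, 140, 8, 1]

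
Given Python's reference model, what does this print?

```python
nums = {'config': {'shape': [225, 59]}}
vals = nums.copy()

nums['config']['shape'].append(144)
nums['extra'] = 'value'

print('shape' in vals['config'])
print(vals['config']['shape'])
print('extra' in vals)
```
True
[225, 59, 144]
False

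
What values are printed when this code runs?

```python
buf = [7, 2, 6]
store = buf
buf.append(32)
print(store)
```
[7, 2, 6, 32]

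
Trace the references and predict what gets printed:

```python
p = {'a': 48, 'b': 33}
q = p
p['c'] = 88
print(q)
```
{'a': 48, 'b': 33, 'c': 88}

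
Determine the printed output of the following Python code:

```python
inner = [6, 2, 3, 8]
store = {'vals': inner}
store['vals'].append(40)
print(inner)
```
[6, 2, 3, 8, 40]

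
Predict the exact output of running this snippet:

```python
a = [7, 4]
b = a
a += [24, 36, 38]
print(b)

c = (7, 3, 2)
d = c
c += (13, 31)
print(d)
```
[7, 4, 24, 36, 38]
(7, 3, 2)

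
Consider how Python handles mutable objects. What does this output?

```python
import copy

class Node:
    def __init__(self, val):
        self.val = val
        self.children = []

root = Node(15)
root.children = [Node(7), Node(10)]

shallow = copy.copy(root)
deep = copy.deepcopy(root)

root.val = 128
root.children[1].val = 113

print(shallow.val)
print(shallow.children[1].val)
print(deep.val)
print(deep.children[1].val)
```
15
113
15
10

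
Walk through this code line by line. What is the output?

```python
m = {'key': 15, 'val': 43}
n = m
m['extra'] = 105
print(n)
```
{'key': 15, 'val': 43, 'extra': 105}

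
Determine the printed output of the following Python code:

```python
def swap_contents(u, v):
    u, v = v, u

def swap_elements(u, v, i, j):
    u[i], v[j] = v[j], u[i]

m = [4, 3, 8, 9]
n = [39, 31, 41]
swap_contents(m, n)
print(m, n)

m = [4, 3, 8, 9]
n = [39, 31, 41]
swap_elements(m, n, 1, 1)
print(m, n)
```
[4, 3, 8, 9] [39, 31, 41]
[4, 31, 8, 9] [39, 3, 41]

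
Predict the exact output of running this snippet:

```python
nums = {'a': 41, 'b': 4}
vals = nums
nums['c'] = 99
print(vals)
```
{'a': 41, 'b': 4, 'c': 99}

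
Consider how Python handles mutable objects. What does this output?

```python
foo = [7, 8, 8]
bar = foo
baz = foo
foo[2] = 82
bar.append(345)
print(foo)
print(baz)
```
[7, 8, 82, 345]
[7, 8, 82, 345]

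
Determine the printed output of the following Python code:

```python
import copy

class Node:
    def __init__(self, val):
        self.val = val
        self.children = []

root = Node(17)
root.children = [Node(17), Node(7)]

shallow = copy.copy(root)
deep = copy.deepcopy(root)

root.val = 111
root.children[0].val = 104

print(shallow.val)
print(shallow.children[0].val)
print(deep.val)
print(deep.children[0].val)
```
17
104
17
17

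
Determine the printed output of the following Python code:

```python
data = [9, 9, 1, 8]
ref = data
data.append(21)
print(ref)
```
[9, 9, 1, 8, 21]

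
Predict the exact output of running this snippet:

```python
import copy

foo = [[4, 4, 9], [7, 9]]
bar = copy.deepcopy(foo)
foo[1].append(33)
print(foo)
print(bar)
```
[[4, 4, 9], [7, 9, 33]]
[[4, 4, 9], [7, 9]]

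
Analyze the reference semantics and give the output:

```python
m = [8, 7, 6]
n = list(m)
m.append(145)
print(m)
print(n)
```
[8, 7, 6, 145]
[8, 7, 6]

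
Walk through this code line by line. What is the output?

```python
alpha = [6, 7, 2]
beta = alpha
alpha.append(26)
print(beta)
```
[6, 7, 2, 26]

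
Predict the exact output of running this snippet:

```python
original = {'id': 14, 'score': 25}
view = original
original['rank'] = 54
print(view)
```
{'id': 14, 'score': 25, 'rank': 54}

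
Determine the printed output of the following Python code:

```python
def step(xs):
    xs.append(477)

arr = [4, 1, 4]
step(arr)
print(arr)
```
[4, 1, 4, 477]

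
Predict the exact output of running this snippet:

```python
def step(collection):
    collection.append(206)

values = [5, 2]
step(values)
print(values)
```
[5, 2, 206]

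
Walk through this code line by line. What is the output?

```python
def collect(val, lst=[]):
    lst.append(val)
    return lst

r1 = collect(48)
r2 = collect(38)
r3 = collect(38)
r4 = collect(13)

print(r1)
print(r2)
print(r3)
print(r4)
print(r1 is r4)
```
[48, 38, 38, 13]
[48, 38, 38, 13]
[48, 38, 38, 13]
[48, 38, 38, 13]
True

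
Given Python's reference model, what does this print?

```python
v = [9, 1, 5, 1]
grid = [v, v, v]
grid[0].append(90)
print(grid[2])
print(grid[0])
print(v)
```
[9, 1, 5, 1, 90]
[9, 1, 5, 1, 90]
[9, 1, 5, 1, 90]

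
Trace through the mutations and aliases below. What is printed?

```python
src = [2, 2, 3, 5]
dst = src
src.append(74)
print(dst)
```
[2, 2, 3, 5, 74]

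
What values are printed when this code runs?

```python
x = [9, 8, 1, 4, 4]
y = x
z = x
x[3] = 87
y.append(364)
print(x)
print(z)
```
[9, 8, 1, 87, 4, 364]
[9, 8, 1, 87, 4, 364]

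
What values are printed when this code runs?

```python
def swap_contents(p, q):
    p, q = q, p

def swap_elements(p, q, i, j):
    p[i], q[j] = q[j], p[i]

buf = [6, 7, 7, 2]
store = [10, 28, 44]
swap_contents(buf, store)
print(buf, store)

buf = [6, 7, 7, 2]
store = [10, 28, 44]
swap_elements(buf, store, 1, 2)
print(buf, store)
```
[6, 7, 7, 2] [10, 28, 44]
[6, 44, 7, 2] [10, 28, 7]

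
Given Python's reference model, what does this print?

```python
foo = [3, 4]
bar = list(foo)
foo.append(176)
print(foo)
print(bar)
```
[3, 4, 176]
[3, 4]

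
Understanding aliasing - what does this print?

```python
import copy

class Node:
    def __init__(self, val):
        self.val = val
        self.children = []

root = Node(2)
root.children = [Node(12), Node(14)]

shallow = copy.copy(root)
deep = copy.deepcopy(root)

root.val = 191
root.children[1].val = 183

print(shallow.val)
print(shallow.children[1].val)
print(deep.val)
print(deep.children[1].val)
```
2
183
2
14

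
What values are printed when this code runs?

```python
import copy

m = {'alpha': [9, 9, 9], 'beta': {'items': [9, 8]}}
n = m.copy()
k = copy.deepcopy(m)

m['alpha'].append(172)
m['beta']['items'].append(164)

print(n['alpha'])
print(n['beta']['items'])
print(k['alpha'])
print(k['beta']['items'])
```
[9, 9, 9, 172]
[9, 8, 164]
[9, 9, 9]
[9, 8]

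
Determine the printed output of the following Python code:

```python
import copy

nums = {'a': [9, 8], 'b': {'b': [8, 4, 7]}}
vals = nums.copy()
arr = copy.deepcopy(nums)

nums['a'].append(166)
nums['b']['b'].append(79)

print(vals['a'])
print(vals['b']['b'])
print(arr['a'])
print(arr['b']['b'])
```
[9, 8, 166]
[8, 4, 7, 79]
[9, 8]
[8, 4, 7]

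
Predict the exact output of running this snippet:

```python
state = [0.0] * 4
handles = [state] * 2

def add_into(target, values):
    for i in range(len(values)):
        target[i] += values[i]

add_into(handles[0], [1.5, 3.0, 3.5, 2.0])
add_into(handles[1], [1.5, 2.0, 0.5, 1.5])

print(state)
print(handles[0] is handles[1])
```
[3.0, 5.0, 4.0, 3.5]
True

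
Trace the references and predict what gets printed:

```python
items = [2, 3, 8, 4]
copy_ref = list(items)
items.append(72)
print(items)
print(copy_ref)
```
[2, 3, 8, 4, 72]
[2, 3, 8, 4]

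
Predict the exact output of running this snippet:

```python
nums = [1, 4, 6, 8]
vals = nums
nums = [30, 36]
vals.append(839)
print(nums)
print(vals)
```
[30, 36]
[1, 4, 6, 8, 839]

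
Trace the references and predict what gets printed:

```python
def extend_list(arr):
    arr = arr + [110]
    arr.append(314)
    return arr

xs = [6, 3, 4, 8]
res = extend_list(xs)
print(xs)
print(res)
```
[6, 3, 4, 8]
[6, 3, 4, 8, 110, 314]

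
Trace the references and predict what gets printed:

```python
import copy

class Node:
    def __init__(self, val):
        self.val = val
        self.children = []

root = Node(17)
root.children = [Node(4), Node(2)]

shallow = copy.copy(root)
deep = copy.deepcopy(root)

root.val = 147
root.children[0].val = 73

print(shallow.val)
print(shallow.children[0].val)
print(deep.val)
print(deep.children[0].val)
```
17
73
17
4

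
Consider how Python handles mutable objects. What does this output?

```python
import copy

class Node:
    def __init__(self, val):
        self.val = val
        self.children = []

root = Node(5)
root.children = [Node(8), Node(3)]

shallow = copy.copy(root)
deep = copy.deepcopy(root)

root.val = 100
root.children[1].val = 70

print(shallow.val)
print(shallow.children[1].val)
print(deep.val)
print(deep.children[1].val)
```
5
70
5
3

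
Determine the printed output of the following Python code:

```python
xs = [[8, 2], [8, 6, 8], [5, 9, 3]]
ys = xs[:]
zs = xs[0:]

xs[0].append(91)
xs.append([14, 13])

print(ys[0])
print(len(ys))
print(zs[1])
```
[8, 2, 91]
3
[8, 6, 8]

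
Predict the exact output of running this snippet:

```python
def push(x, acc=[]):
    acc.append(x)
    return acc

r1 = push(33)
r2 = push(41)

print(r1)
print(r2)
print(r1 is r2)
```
[33, 41]
[33, 41]
True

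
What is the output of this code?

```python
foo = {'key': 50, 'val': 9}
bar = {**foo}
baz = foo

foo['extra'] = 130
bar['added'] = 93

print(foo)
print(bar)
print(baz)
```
{'key': 50, 'val': 9, 'extra': 130}
{'key': 50, 'val': 9, 'added': 93}
{'key': 50, 'val': 9, 'extra': 130}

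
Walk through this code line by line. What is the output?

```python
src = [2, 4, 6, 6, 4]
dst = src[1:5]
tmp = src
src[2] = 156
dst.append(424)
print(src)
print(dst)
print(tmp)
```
[2, 4, 156, 6, 4]
[4, 6, 6, 4, 424]
[2, 4, 156, 6, 4]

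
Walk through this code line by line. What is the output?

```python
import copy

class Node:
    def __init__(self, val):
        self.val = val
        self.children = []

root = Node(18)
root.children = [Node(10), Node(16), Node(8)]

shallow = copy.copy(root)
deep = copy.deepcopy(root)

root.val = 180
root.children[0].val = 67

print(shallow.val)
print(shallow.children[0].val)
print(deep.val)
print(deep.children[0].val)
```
18
67
18
10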